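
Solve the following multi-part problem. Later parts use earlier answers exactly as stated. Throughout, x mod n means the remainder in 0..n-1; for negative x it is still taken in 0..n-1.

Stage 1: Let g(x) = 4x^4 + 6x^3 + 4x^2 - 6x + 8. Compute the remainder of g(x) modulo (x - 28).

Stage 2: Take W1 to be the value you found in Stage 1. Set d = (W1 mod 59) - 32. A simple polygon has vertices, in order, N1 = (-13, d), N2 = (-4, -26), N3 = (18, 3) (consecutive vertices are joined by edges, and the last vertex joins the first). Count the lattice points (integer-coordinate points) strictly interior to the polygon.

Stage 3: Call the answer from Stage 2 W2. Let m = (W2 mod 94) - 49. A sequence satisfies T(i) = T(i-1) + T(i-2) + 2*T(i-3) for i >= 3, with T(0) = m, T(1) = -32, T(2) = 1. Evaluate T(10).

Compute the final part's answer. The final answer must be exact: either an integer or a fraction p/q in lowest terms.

-1784

Stage 1: remainder = value at the root: 4*(28)^4 + 6*(28)^3 + 4*(28)^2 - 6*(28)^1 + 8 = (2458624) + (131712) + (3136) + (-168) + (8) = 2593312; answer 2593312
Stage 2: W1 = 2593312; d = -6; cross terms: (-13*-26 - -4*-6)=314, (-4*3 - 18*-26)=456, (18*-6 - -13*3)=-69; twice the area = |701| = 701; area = 701/2; boundary points = 1 + 1 + 1 = 3; strictly interior points = area - boundary/2 + 1 = 350; answer 350
Stage 3: W2 = 350; m = 19; T(3) = 1*(1) + 1*(-32) + 2*(19) = 7; iterating: T(3)=7, T(4)=-56, T(5)=-47, T(6)=-89, T(7)=-248, T(8)=-431, T(9)=-857, T(10)=-1784; answer -1784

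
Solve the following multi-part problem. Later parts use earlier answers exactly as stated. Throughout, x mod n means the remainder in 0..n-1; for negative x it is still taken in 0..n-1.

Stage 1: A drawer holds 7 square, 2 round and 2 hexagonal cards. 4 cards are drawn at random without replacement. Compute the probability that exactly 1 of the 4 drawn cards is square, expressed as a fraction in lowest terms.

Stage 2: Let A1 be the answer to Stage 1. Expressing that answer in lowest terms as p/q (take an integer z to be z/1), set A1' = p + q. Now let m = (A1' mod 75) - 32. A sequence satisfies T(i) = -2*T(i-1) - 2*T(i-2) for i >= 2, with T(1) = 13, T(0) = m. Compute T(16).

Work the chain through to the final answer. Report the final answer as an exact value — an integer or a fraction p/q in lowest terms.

Stage 1: total draws C(11,4) = 330; favorable C(7,1)*C(4,3) = 28; P = 14/165; answer 14/165
Stage 2: A1 = 14/165; threaded value p + q = 179; m = -3; T(2) = -2*(13) - 2*(-3) = -20; iterating: T(2)=-20, T(3)=14, T(4)=12, T(5)=-52, T(6)=80, T(7)=-56, T(8)=-48, T(9)=208, T(10)=-320, T(11)=224, T(12)=192, T(13)=-832, T(14)=1280, T(15)=-896, T(16)=-768; answer -768

-768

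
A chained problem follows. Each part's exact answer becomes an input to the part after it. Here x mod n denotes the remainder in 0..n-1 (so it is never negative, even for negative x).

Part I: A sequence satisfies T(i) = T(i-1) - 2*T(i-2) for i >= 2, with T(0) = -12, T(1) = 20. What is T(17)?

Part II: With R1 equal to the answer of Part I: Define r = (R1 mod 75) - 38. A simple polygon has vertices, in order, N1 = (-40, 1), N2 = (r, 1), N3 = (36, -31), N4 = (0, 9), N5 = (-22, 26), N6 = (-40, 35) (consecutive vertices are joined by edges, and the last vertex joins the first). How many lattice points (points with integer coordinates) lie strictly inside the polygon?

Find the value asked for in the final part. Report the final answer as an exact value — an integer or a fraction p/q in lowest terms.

Part I: T(2) = 1*(20) - 2*(-12) = 44; iterating: T(2)=44, T(3)=4, T(4)=-84, T(5)=-92, T(6)=76, T(7)=260, T(8)=108, T(9)=-412, T(10)=-628, T(11)=196, T(12)=1452, T(13)=1060, T(14)=-1844, T(15)=-3964, T(16)=-276, T(17)=7652; answer 7652
Part II: R1 = 7652; r = -36; cross terms: (-40*1 - -36*1)=-4, (-36*-31 - 36*1)=1080, (36*9 - 0*-31)=324, (0*26 - -22*9)=198, (-22*35 - -40*26)=270, (-40*1 - -40*35)=1360; twice the area = |3228| = 3228; area = 1614; boundary points = 4 + 8 + 4 + 1 + 9 + 34 = 60; strictly interior points = area - boundary/2 + 1 = 1585; answer 1585

1585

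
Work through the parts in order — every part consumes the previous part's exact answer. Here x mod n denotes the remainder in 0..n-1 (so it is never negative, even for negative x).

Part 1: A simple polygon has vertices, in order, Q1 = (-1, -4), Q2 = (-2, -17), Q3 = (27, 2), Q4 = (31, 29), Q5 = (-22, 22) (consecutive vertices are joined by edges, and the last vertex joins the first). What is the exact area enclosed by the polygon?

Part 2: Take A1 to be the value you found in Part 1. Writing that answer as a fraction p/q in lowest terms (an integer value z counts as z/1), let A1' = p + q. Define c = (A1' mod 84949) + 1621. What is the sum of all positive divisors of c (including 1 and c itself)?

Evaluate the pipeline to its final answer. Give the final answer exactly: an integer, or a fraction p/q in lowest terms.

Part 1: cross terms: (-1*-17 - -2*-4)=9, (-2*2 - 27*-17)=455, (27*29 - 31*2)=721, (31*22 - -22*29)=1320, (-22*-4 - -1*22)=110; twice the area = |2615| = 2615; area = 2615/2; answer 2615/2
Part 2: A1 = 2615/2; threaded value p + q = 2617; c = 4238; 4238 = 2 * 13 * 163; sigma = (1 + 2) * (1 + 13) * (1 + 163) = 3 * 14 * 164 = 6888; answer 6888

6888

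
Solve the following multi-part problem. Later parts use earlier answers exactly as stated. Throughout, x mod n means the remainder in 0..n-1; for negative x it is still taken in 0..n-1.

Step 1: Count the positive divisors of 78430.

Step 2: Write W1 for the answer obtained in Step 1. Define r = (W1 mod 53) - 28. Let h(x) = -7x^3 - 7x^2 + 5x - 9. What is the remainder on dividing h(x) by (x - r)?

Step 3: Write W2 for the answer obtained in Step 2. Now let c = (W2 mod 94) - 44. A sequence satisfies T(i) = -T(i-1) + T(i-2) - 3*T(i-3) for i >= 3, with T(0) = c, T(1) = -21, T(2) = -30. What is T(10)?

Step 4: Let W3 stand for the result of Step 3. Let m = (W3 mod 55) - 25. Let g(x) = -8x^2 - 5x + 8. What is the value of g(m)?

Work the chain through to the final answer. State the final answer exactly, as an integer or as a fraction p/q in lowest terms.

Step 1: 78430 = 2 * 5 * 11 * 23 * 31; number of divisors = (1+1) * (1+1) * (1+1) * (1+1) * (1+1) = 32; answer 32
Step 2: W1 = 32; r = 4; remainder = value at the root: -7*(4)^3 - 7*(4)^2 + 5*(4)^1 - 9 = (-448) + (-112) + (20) + (-9) = -549; answer -549
Step 3: W2 = -549; c = -29; T(3) = -1*(-30) + 1*(-21) - 3*(-29) = 96; iterating: T(3)=96, T(4)=-63, T(5)=249, T(6)=-600, T(7)=1038, T(8)=-2385, T(9)=5223, T(10)=-10722; answer -10722
Step 4: W3 = -10722; m = -22; -8*(-22)^2 - 5*(-22)^1 + 8 = (-3872) + (110) + (8) = -3754; answer -3754

-3754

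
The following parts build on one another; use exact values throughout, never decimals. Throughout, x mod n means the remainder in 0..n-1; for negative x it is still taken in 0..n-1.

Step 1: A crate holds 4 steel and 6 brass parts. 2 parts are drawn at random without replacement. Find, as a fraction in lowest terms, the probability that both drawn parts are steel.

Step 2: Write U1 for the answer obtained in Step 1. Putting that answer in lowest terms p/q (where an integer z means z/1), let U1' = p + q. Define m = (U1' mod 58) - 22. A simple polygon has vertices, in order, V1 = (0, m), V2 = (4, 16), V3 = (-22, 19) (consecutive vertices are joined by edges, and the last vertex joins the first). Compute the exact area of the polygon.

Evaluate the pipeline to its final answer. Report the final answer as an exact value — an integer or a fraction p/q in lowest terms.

279

Step 1: total draws C(10,2) = 45; favorable C(4,2) = 6; P = 2/15; answer 2/15
Step 2: U1 = 2/15; threaded value p + q = 17; m = -5; cross terms: (0*16 - 4*-5)=20, (4*19 - -22*16)=428, (-22*-5 - 0*19)=110; twice the area = |558| = 558; area = 279; answer 279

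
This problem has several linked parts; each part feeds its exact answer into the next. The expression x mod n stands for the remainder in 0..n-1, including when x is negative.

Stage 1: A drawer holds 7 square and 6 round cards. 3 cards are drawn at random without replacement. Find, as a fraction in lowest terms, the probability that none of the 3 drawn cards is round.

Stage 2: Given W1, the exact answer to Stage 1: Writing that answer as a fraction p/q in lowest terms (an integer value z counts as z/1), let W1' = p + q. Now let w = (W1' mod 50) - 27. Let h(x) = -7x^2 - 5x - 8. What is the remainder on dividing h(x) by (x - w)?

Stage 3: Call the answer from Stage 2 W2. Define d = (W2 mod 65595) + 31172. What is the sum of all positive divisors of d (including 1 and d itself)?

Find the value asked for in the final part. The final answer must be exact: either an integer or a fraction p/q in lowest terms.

Stage 1: total draws C(13,3) = 286; favorable C(7,3) = 35; P = 35/286; answer 35/286
Stage 2: W1 = 35/286; threaded value p + q = 321; w = -6; remainder = value at the root: -7*(-6)^2 - 5*(-6)^1 - 8 = (-252) + (30) + (-8) = -230; answer -230
Stage 3: W2 = -230; d = 96537; 96537 = 3 * 7 * 4597; sigma = (1 + 3) * (1 + 7) * (1 + 4597) = 4 * 8 * 4598 = 147136; answer 147136

147136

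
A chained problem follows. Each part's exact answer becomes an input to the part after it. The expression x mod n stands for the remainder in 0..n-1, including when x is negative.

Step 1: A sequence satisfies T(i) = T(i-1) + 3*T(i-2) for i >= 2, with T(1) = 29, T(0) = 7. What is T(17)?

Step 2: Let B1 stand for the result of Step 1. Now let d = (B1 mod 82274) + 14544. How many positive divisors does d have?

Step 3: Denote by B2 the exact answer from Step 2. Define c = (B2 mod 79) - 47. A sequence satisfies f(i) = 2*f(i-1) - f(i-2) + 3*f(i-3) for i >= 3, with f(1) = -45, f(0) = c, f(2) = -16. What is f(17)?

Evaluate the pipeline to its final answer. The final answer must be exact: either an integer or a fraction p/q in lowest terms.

Step 1: T(2) = 1*(29) + 3*(7) = 50; iterating: T(2)=50, T(3)=137, T(4)=287, T(5)=698, T(6)=1559, T(7)=3653, T(8)=8330, T(9)=19289, T(10)=44279, T(11)=102146, T(12)=234983, T(13)=541421, T(14)=1246370, T(15)=2870633, T(16)=6609743, T(17)=15221642; answer 15221642
Step 2: B1 = 15221642; d = 15496; 15496 = 2^3 * 13 * 149; number of divisors = (3+1) * (1+1) * (1+1) = 16; answer 16
Step 3: B2 = 16; c = -31; f(3) = 2*(-16) - 1*(-45) + 3*(-31) = -80; iterating: f(3)=-80, f(4)=-279, f(5)=-526, f(6)=-1013, f(7)=-2337, f(8)=-5239, f(9)=-11180, f(10)=-24132, f(11)=-52801, f(12)=-115010, f(13)=-249615, f(14)=-542623, f(15)=-1180661, f(16)=-2567544, f(17)=-5582296; answer -5582296

-5582296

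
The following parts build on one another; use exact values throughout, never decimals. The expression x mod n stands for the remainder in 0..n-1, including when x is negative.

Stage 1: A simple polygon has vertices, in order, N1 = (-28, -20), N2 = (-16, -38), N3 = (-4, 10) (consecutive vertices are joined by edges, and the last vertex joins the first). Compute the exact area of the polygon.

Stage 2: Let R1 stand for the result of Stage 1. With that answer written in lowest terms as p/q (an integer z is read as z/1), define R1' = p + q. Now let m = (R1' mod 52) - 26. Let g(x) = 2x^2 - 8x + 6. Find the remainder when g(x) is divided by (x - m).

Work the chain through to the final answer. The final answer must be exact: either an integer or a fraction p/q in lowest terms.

Stage 1: cross terms: (-28*-38 - -16*-20)=744, (-16*10 - -4*-38)=-312, (-4*-20 - -28*10)=360; twice the area = |792| = 792; area = 396; answer 396
Stage 2: R1 = 396; threaded value p + q = 397; m = 7; remainder = value at the root: 2*(7)^2 - 8*(7)^1 + 6 = (98) + (-56) + (6) = 48; answer 48

48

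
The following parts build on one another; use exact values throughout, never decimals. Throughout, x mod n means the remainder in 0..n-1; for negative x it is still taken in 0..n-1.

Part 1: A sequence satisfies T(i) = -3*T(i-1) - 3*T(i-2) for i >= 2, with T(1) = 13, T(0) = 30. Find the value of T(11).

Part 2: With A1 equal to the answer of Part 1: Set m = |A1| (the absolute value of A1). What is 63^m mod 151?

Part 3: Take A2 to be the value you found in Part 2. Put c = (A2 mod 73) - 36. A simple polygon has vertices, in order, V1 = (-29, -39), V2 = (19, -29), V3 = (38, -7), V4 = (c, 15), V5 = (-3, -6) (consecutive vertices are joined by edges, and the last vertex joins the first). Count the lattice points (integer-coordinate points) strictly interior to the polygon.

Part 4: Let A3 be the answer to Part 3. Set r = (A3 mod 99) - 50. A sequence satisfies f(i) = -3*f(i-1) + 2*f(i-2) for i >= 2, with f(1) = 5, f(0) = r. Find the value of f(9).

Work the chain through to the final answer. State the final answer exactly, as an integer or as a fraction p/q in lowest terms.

-13765

Part 1: T(2) = -3*(13) - 3*(30) = -129; iterating: T(2)=-129, T(3)=348, T(4)=-657, T(5)=927, T(6)=-810, T(7)=-351, T(8)=3483, T(9)=-9396, T(10)=17739, T(11)=-25029; answer -25029
Part 2: A1 = -25029; m = 25029; squarings mod 151: 63^1=63, 63^2=43, 63^4=37, 63^8=10, 63^16=100, 63^32=34, 63^64=99, 63^128=137, 63^256=45, 63^512=62, 63^1024=69, 63^2048=80, 63^4096=58, 63^8192=42, 63^16384=103; 63^25029 = 63^1 * 63^4 * 63^64 * 63^128 * 63^256 * 63^8192 * 63^16384 = 24 (mod 151); answer 24
Part 3: A2 = 24; c = -12; cross terms: (-29*-29 - 19*-39)=1582, (19*-7 - 38*-29)=969, (38*15 - -12*-7)=486, (-12*-6 - -3*15)=117, (-3*-39 - -29*-6)=-57; twice the area = |3097| = 3097; area = 3097/2; boundary points = 2 + 1 + 2 + 3 + 1 = 9; strictly interior points = area - boundary/2 + 1 = 1545; answer 1545
Part 4: A3 = 1545; r = 10; f(2) = -3*(5) + 2*(10) = 5; iterating: f(2)=5, f(3)=-5, f(4)=25, f(5)=-85, f(6)=305, f(7)=-1085, f(8)=3865, f(9)=-13765; answer -13765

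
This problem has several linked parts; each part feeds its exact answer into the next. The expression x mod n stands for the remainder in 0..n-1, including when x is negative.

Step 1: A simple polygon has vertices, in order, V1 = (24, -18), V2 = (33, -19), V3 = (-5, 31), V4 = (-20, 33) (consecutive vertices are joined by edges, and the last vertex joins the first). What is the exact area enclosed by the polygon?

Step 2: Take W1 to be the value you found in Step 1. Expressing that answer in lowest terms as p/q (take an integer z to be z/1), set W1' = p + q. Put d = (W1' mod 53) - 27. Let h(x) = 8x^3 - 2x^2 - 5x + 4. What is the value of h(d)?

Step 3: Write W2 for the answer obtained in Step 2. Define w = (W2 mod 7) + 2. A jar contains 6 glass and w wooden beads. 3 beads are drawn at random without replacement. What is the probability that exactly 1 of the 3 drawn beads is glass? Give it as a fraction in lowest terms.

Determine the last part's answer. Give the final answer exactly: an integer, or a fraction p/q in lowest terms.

3/10

Step 1: cross terms: (24*-19 - 33*-18)=138, (33*31 - -5*-19)=928, (-5*33 - -20*31)=455, (-20*-18 - 24*33)=-432; twice the area = |1089| = 1089; area = 1089/2; answer 1089/2
Step 2: W1 = 1089/2; threaded value p + q = 1091; d = 4; 8*(4)^3 - 2*(4)^2 - 5*(4)^1 + 4 = (512) + (-32) + (-20) + (4) = 464; answer 464
Step 3: W2 = 464; w = 4; total draws C(10,3) = 120; favorable C(6,1)*C(4,2) = 36; P = 3/10; answer 3/10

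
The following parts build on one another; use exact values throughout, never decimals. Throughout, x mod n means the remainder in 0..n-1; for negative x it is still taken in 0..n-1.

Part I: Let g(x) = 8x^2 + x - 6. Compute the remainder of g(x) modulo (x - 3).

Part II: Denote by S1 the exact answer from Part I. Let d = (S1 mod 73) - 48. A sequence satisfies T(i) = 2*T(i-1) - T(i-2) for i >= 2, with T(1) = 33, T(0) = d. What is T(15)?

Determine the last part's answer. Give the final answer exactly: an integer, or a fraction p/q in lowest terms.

201

Part I: remainder = value at the root: 8*(3)^2 + 1*(3)^1 - 6 = (72) + (3) + (-6) = 69; answer 69
Part II: S1 = 69; d = 21; T(2) = 2*(33) - 1*(21) = 45; iterating: T(2)=45, T(3)=57, T(4)=69, T(5)=81, T(6)=93, T(7)=105, T(8)=117, T(9)=129, T(10)=141, T(11)=153, T(12)=165, T(13)=177, T(14)=189, T(15)=201; answer 201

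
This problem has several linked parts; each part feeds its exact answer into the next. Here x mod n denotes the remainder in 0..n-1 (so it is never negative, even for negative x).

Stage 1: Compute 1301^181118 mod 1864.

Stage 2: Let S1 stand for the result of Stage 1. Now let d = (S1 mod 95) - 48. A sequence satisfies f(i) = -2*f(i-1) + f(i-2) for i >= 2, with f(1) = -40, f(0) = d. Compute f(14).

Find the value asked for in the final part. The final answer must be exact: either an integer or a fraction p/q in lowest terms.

4703564

Stage 1: squarings mod 1864: 1301^1=1301, 1301^2=89, 1301^4=465, 1301^8=1, 1301^16=1, 1301^32=1, 1301^64=1, 1301^128=1, 1301^256=1, 1301^512=1, 1301^1024=1, 1301^2048=1, 1301^4096=1, 1301^8192=1, 1301^16384=1, 1301^32768=1, 1301^65536=1, 1301^131072=1; 1301^181118 = 1301^2 * 1301^4 * 1301^8 * 1301^16 * 1301^32 * 1301^64 * 1301^256 * 1301^512 * 1301^16384 * 1301^32768 * 1301^131072 = 377 (mod 1864); answer 377
Stage 2: S1 = 377; d = 44; f(2) = -2*(-40) + 1*(44) = 124; iterating: f(2)=124, f(3)=-288, f(4)=700, f(5)=-1688, f(6)=4076, f(7)=-9840, f(8)=23756, f(9)=-57352, f(10)=138460, f(11)=-334272, f(12)=807004, f(13)=-1948280, f(14)=4703564; answer 4703564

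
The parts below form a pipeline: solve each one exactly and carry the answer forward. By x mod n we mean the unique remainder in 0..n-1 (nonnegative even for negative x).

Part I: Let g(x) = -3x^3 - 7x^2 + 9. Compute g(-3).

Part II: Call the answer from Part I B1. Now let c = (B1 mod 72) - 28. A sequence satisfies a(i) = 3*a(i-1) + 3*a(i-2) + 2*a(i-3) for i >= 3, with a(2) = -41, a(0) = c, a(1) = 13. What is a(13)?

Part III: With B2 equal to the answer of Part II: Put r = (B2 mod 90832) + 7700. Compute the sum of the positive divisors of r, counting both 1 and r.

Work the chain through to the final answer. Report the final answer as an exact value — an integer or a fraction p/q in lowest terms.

87984

Part I: -3*(-3)^3 - 7*(-3)^2 + 9 = (81) + (-63) + (9) = 27; answer 27
Part II: B1 = 27; c = -1; a(3) = 3*(-41) + 3*(13) + 2*(-1) = -86; iterating: a(3)=-86, a(4)=-355, a(5)=-1405, a(6)=-5452, a(7)=-21281, a(8)=-83009, a(9)=-323774, a(10)=-1262911, a(11)=-4926073, a(12)=-19214500, a(13)=-74947541; answer -74947541
Part III: B2 = -74947541; r = 87391; 87391 = 281 * 311; sigma = (1 + 281) * (1 + 311) = 282 * 312 = 87984; answer 87984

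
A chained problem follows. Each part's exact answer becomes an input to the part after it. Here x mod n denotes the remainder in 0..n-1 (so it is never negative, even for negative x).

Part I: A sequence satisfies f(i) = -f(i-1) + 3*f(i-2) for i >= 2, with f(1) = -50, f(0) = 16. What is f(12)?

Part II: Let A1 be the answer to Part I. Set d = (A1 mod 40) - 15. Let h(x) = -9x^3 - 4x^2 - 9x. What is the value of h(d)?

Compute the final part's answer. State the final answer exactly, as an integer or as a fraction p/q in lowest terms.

Part I: f(2) = -1*(-50) + 3*(16) = 98; iterating: f(2)=98, f(3)=-248, f(4)=542, f(5)=-1286, f(6)=2912, f(7)=-6770, f(8)=15506, f(9)=-35816, f(10)=82334, f(11)=-189782, f(12)=436784; answer 436784
Part II: A1 = 436784; d = 9; -9*(9)^3 - 4*(9)^2 - 9*(9)^1 = (-6561) + (-324) + (-81) = -6966; answer -6966

-6966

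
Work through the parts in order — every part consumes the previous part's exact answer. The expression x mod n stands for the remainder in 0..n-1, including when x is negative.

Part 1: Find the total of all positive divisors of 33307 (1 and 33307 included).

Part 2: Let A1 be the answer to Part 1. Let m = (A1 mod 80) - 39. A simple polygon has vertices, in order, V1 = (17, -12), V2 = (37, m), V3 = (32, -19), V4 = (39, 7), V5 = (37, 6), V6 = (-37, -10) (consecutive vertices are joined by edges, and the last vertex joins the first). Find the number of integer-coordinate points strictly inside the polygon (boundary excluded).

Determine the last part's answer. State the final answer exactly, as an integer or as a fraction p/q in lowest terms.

Part 1: 33307 = 19 * 1753; sigma = (1 + 19) * (1 + 1753) = 20 * 1754 = 35080; answer 35080
Part 2: A1 = 35080; m = 1; cross terms: (17*1 - 37*-12)=461, (37*-19 - 32*1)=-735, (32*7 - 39*-19)=965, (39*6 - 37*7)=-25, (37*-10 - -37*6)=-148, (-37*-12 - 17*-10)=614; twice the area = |1132| = 1132; area = 566; boundary points = 1 + 5 + 1 + 1 + 2 + 2 = 12; strictly interior points = area - boundary/2 + 1 = 561; answer 561

561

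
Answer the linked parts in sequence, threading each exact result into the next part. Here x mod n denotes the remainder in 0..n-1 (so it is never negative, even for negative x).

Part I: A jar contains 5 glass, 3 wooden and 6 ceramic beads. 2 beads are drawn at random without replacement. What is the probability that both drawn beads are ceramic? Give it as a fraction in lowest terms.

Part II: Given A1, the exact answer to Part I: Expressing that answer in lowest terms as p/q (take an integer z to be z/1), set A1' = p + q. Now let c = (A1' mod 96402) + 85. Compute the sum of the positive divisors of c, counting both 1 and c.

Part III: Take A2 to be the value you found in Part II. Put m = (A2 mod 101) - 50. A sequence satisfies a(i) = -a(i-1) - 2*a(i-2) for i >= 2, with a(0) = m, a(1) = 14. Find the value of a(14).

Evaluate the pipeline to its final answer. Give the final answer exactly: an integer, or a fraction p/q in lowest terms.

1356

Part I: total draws C(14,2) = 91; favorable C(6,2) = 15; P = 15/91; answer 15/91
Part II: A1 = 15/91; threaded value p + q = 106; c = 191; 191 is prime, so its only divisors are 1 and 191; sigma = 1 + 191 = 192; answer 192
Part III: A2 = 192; m = 41; a(2) = -1*(14) - 2*(41) = -96; iterating: a(2)=-96, a(3)=68, a(4)=124, a(5)=-260, a(6)=12, a(7)=508, a(8)=-532, a(9)=-484, a(10)=1548, a(11)=-580, a(12)=-2516, a(13)=3676, a(14)=1356; answer 1356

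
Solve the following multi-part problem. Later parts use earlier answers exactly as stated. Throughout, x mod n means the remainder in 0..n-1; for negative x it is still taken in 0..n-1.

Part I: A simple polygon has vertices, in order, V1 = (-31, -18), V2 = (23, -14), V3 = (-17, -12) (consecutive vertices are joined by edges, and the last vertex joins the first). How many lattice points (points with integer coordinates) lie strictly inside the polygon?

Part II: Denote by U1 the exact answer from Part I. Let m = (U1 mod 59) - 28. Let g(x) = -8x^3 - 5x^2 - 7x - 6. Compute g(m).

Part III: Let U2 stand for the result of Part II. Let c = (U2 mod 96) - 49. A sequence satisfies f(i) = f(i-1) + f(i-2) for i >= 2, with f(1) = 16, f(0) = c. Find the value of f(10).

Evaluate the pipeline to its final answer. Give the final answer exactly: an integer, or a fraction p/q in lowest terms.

574

Part I: cross terms: (-31*-14 - 23*-18)=848, (23*-12 - -17*-14)=-514, (-17*-18 - -31*-12)=-66; twice the area = |268| = 268; area = 134; boundary points = 2 + 2 + 2 = 6; strictly interior points = area - boundary/2 + 1 = 132; answer 132
Part II: U1 = 132; m = -14; -8*(-14)^3 - 5*(-14)^2 - 7*(-14)^1 - 6 = (21952) + (-980) + (98) + (-6) = 21064; answer 21064
Part III: U2 = 21064; c = -9; f(2) = 1*(16) + 1*(-9) = 7; iterating: f(2)=7, f(3)=23, f(4)=30, f(5)=53, f(6)=83, f(7)=136, f(8)=219, f(9)=355, f(10)=574; answer 574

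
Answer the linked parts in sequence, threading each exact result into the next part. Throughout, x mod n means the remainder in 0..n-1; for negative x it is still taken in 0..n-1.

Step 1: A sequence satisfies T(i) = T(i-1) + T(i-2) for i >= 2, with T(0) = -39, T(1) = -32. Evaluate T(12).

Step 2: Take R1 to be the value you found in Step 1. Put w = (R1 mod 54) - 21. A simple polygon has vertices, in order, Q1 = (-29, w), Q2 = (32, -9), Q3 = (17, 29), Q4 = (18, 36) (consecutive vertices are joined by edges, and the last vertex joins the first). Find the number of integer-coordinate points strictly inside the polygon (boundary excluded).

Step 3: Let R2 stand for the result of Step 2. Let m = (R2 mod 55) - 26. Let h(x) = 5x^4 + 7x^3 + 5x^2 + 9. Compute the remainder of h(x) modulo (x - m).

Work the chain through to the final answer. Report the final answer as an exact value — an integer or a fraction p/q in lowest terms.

Step 1: T(2) = 1*(-32) + 1*(-39) = -71; iterating: T(2)=-71, T(3)=-103, T(4)=-174, T(5)=-277, T(6)=-451, T(7)=-728, T(8)=-1179, T(9)=-1907, T(10)=-3086, T(11)=-4993, T(12)=-8079; answer -8079
Step 2: R1 = -8079; w = 0; cross terms: (-29*-9 - 32*0)=261, (32*29 - 17*-9)=1081, (17*36 - 18*29)=90, (18*0 - -29*36)=1044; twice the area = |2476| = 2476; area = 1238; boundary points = 1 + 1 + 1 + 1 = 4; strictly interior points = area - boundary/2 + 1 = 1237; answer 1237
Step 3: R2 = 1237; m = 1; remainder = value at the root: 5*(1)^4 + 7*(1)^3 + 5*(1)^2 + 9 = (5) + (7) + (5) + (9) = 26; answer 26

26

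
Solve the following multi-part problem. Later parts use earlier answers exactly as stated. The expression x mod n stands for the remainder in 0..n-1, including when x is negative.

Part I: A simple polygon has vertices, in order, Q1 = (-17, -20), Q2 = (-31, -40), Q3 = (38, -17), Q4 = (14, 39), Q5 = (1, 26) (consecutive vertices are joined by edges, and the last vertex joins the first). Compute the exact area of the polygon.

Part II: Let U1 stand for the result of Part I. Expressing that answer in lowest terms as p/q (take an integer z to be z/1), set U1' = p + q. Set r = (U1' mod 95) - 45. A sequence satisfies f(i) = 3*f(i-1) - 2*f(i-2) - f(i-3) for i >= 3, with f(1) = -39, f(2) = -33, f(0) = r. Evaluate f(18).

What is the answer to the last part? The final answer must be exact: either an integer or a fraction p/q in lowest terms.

-1008727

Part I: cross terms: (-17*-40 - -31*-20)=60, (-31*-17 - 38*-40)=2047, (38*39 - 14*-17)=1720, (14*26 - 1*39)=325, (1*-20 - -17*26)=422; twice the area = |4574| = 4574; area = 2287; answer 2287
Part II: U1 = 2287; threaded value p + q = 2288; r = -37; f(3) = 3*(-33) - 2*(-39) - 1*(-37) = 16; iterating: f(3)=16, f(4)=153, f(5)=460, f(6)=1058, f(7)=2101, f(8)=3727, f(9)=5921, f(10)=8208, f(11)=9055, f(12)=4828, f(13)=-11834, f(14)=-54213, f(15)=-143799, f(16)=-311137, f(17)=-591600, f(18)=-1008727; answer -1008727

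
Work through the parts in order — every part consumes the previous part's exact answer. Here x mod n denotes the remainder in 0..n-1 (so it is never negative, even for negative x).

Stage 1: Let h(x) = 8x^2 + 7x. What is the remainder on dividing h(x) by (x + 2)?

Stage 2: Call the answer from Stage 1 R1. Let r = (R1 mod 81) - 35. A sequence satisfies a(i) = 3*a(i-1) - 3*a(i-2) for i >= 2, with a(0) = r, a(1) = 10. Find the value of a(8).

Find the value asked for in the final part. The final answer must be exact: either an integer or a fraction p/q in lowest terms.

-2187

Stage 1: remainder = value at the root: 8*(-2)^2 + 7*(-2)^1 = (32) + (-14) = 18; answer 18
Stage 2: R1 = 18; r = -17; a(2) = 3*(10) - 3*(-17) = 81; iterating: a(2)=81, a(3)=213, a(4)=396, a(5)=549, a(6)=459, a(7)=-270, a(8)=-2187; answer -2187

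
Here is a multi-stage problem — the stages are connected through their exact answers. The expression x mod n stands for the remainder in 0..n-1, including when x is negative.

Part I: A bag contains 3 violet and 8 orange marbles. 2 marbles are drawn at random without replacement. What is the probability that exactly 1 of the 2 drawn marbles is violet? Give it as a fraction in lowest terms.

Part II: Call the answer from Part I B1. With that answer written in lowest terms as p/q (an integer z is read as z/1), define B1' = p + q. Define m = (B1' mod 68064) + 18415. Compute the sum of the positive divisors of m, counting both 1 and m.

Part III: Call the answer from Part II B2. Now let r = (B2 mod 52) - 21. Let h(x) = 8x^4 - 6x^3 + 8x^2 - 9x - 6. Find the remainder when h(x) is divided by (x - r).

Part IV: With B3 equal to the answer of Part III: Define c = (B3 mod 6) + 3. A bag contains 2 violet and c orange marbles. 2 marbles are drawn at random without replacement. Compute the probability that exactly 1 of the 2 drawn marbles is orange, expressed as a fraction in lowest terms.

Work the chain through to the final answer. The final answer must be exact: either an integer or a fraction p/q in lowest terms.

8/15

Part I: total draws C(11,2) = 55; favorable C(3,1)*C(8,1) = 24; P = 24/55; answer 24/55
Part II: B1 = 24/55; threaded value p + q = 79; m = 18494; 18494 = 2 * 7 * 1321; sigma = (1 + 2) * (1 + 7) * (1 + 1321) = 3 * 8 * 1322 = 31728; answer 31728
Part III: B2 = 31728; r = -13; remainder = value at the root: 8*(-13)^4 - 6*(-13)^3 + 8*(-13)^2 - 9*(-13)^1 - 6 = (228488) + (13182) + (1352) + (117) + (-6) = 243133; answer 243133
Part IV: B3 = 243133; c = 4; total draws C(6,2) = 15; favorable C(4,1)*C(2,1) = 8; P = 8/15; answer 8/15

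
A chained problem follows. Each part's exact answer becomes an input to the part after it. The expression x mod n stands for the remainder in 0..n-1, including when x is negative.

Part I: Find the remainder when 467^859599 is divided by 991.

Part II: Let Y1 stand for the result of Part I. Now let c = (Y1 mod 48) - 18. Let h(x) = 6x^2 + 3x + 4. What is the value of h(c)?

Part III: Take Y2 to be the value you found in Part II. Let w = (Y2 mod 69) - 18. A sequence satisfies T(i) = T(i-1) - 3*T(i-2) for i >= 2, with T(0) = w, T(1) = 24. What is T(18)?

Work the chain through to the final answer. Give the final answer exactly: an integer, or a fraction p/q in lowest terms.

-182103

Part I: squarings mod 991: 467^1=467, 467^2=69, 467^4=797, 467^8=969, 467^16=484, 467^32=380, 467^64=705, 467^128=534, 467^256=739, 467^512=80, 467^1024=454, 467^2048=979, 467^4096=144, 467^8192=916, 467^16384=670, 467^32768=968, 467^65536=529, 467^131072=379, 467^262144=937, 467^524288=934; 467^859599 = 467^1 * 467^2 * 467^4 * 467^8 * 467^64 * 467^128 * 467^256 * 467^1024 * 467^2048 * 467^4096 * 467^65536 * 467^262144 * 467^524288 = 568 (mod 991); answer 568
Part II: Y1 = 568; c = 22; 6*(22)^2 + 3*(22)^1 + 4 = (2904) + (66) + (4) = 2974; answer 2974
Part III: Y2 = 2974; w = -11; T(2) = 1*(24) - 3*(-11) = 57; iterating: T(2)=57, T(3)=-15, T(4)=-186, T(5)=-141, T(6)=417, T(7)=840, T(8)=-411, T(9)=-2931, T(10)=-1698, T(11)=7095, T(12)=12189, T(13)=-9096, T(14)=-45663, T(15)=-18375, T(16)=118614, T(17)=173739, T(18)=-182103; answer -182103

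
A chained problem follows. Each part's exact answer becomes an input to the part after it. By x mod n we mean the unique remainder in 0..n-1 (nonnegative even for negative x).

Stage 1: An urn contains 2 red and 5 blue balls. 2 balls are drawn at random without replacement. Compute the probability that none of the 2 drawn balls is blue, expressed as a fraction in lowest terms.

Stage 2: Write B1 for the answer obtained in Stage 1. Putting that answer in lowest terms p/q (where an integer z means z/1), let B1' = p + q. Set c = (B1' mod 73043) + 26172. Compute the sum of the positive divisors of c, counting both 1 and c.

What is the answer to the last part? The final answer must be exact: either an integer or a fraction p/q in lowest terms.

44928

Stage 1: total draws C(7,2) = 21; favorable C(2,2) = 1; P = 1/21; answer 1/21
Stage 2: B1 = 1/21; threaded value p + q = 22; c = 26194; 26194 = 2 * 7 * 1871; sigma = (1 + 2) * (1 + 7) * (1 + 1871) = 3 * 8 * 1872 = 44928; answer 44928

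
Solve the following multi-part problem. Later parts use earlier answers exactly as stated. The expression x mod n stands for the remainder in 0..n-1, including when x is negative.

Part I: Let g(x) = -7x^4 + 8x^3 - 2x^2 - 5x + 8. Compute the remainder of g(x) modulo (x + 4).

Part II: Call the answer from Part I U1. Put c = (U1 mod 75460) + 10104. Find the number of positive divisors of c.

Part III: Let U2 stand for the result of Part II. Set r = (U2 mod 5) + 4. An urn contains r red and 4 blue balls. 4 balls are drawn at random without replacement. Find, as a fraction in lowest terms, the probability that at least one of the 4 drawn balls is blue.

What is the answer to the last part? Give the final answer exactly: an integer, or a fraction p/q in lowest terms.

Part I: remainder = value at the root: -7*(-4)^4 + 8*(-4)^3 - 2*(-4)^2 - 5*(-4)^1 + 8 = (-1792) + (-512) + (-32) + (20) + (8) = -2308; answer -2308
Part II: U1 = -2308; c = 83256; 83256 = 2^3 * 3 * 3469; number of divisors = (3+1) * (1+1) * (1+1) = 16; answer 16
Part III: U2 = 16; r = 5; total draws C(9,4) = 126; complement C(5,4) = 5; favorable 126 - 5 = 121; P = 121/126; answer 121/126

121/126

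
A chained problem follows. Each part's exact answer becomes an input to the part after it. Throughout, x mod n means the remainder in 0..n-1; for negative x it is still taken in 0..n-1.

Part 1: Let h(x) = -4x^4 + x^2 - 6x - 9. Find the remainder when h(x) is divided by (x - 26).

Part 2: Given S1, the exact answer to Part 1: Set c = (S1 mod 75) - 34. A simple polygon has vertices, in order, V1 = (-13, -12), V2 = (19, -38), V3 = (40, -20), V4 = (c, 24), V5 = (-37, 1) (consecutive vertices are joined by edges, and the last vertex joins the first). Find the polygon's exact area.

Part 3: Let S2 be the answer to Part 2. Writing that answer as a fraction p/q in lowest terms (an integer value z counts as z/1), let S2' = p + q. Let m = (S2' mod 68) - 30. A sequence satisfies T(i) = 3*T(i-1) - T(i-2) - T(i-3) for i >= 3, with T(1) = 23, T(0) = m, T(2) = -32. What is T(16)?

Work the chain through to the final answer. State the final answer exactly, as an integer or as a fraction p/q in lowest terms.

Part 1: remainder = value at the root: -4*(26)^4 + 1*(26)^2 - 6*(26)^1 - 9 = (-1827904) + (676) + (-156) + (-9) = -1827393; answer -1827393
Part 2: S1 = -1827393; c = 23; cross terms: (-13*-38 - 19*-12)=722, (19*-20 - 40*-38)=1140, (40*24 - 23*-20)=1420, (23*1 - -37*24)=911, (-37*-12 - -13*1)=457; twice the area = |4650| = 4650; area = 2325; answer 2325
Part 3: S2 = 2325; threaded value p + q = 2326; m = -16; T(3) = 3*(-32) - 1*(23) - 1*(-16) = -103; iterating: T(3)=-103, T(4)=-300, T(5)=-765, T(6)=-1892, T(7)=-4611, T(8)=-11176, T(9)=-27025, T(10)=-65288, T(11)=-157663, T(12)=-380676, T(13)=-919077, T(14)=-2218892, T(15)=-5356923, T(16)=-12932800; answer -12932800

-12932800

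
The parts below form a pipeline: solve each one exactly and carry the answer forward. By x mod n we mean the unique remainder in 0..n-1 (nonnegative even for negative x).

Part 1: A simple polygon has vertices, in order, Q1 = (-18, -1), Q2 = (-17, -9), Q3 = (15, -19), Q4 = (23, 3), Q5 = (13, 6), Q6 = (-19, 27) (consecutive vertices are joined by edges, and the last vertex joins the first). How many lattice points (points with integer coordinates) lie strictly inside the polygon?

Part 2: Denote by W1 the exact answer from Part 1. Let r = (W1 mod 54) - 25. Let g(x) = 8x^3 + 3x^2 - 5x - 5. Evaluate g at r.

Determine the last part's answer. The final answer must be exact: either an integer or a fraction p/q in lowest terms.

98803

Part 1: cross terms: (-18*-9 - -17*-1)=145, (-17*-19 - 15*-9)=458, (15*3 - 23*-19)=482, (23*6 - 13*3)=99, (13*27 - -19*6)=465, (-19*-1 - -18*27)=505; twice the area = |2154| = 2154; area = 1077; boundary points = 1 + 2 + 2 + 1 + 1 + 1 = 8; strictly interior points = area - boundary/2 + 1 = 1074; answer 1074
Part 2: W1 = 1074; r = 23; 8*(23)^3 + 3*(23)^2 - 5*(23)^1 - 5 = (97336) + (1587) + (-115) + (-5) = 98803; answer 98803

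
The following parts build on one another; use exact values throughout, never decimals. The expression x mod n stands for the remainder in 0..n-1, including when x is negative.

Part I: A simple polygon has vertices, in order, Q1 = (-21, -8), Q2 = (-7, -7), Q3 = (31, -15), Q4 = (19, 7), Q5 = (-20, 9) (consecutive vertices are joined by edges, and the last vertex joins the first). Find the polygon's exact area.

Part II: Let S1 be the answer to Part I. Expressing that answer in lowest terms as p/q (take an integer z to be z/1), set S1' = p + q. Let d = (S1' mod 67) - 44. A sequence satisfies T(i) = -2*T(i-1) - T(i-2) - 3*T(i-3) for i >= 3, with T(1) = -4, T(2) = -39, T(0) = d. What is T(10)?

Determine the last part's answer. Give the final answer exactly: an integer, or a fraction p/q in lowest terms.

Part I: cross terms: (-21*-7 - -7*-8)=91, (-7*-15 - 31*-7)=322, (31*7 - 19*-15)=502, (19*9 - -20*7)=311, (-20*-8 - -21*9)=349; twice the area = |1575| = 1575; area = 1575/2; answer 1575/2
Part II: S1 = 1575/2; threaded value p + q = 1577; d = -8; T(3) = -2*(-39) - 1*(-4) - 3*(-8) = 106; iterating: T(3)=106, T(4)=-161, T(5)=333, T(6)=-823, T(7)=1796, T(8)=-3768, T(9)=8209, T(10)=-18038; answer -18038

-18038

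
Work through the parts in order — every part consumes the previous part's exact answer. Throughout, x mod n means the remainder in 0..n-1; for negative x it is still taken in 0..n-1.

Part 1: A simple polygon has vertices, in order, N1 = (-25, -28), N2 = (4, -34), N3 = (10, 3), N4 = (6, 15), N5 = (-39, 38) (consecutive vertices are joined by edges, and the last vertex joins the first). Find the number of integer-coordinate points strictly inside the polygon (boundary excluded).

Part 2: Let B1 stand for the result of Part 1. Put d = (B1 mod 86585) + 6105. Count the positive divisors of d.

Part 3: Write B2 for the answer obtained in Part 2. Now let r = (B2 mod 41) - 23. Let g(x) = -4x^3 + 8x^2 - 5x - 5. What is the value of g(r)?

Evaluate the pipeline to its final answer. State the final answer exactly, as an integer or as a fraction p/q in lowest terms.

Part 1: cross terms: (-25*-34 - 4*-28)=962, (4*3 - 10*-34)=352, (10*15 - 6*3)=132, (6*38 - -39*15)=813, (-39*-28 - -25*38)=2042; twice the area = |4301| = 4301; area = 4301/2; boundary points = 1 + 1 + 4 + 1 + 2 = 9; strictly interior points = area - boundary/2 + 1 = 2147; answer 2147
Part 2: B1 = 2147; d = 8252; 8252 = 2^2 * 2063; number of divisors = (2+1) * (1+1) = 6; answer 6
Part 3: B2 = 6; r = -17; -4*(-17)^3 + 8*(-17)^2 - 5*(-17)^1 - 5 = (19652) + (2312) + (85) + (-5) = 22044; answer 22044

22044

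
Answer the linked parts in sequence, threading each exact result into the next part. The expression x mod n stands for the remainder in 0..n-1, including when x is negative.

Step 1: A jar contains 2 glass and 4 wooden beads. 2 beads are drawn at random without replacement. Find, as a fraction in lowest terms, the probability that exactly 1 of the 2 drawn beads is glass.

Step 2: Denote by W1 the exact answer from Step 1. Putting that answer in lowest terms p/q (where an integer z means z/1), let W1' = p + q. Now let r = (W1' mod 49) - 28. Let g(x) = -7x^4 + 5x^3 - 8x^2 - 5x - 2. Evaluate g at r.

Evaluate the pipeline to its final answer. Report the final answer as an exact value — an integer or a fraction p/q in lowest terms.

-5177

Step 1: total draws C(6,2) = 15; favorable C(2,1)*C(4,1) = 8; P = 8/15; answer 8/15
Step 2: W1 = 8/15; threaded value p + q = 23; r = -5; -7*(-5)^4 + 5*(-5)^3 - 8*(-5)^2 - 5*(-5)^1 - 2 = (-4375) + (-625) + (-200) + (25) + (-2) = -5177; answer -5177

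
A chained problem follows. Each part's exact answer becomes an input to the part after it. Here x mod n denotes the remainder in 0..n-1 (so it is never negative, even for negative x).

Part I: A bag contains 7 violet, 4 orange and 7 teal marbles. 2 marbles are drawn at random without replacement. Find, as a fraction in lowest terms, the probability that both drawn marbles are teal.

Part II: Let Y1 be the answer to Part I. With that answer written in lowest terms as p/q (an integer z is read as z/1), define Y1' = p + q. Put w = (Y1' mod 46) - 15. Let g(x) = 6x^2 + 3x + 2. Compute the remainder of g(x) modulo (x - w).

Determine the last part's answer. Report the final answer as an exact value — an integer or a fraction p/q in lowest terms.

Part I: total draws C(18,2) = 153; favorable C(7,2) = 21; P = 7/51; answer 7/51
Part II: Y1 = 7/51; threaded value p + q = 58; w = -3; remainder = value at the root: 6*(-3)^2 + 3*(-3)^1 + 2 = (54) + (-9) + (2) = 47; answer 47

47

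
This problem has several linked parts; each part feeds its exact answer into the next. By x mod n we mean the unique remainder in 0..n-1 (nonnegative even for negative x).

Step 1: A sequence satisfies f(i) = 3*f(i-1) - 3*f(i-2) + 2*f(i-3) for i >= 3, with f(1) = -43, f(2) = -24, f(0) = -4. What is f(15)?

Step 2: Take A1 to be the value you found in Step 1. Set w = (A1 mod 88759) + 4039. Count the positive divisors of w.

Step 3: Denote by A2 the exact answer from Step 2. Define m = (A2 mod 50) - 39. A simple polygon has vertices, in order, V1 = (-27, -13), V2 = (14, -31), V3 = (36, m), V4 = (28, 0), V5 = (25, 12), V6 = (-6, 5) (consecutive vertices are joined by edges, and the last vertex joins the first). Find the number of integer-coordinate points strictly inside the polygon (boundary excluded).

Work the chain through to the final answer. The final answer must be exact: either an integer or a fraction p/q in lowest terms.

1681

Step 1: f(3) = 3*(-24) - 3*(-43) + 2*(-4) = 49; iterating: f(3)=49, f(4)=133, f(5)=204, f(6)=311, f(7)=587, f(8)=1236, f(9)=2569, f(10)=5173, f(11)=10284, f(12)=20471, f(13)=40907, f(14)=81876, f(15)=163849; answer 163849
Step 2: A1 = 163849; w = 79129; 79129 = 53 * 1493; number of divisors = (1+1) * (1+1) = 4; answer 4
Step 3: A2 = 4; m = -35; cross terms: (-27*-31 - 14*-13)=1019, (14*-35 - 36*-31)=626, (36*0 - 28*-35)=980, (28*12 - 25*0)=336, (25*5 - -6*12)=197, (-6*-13 - -27*5)=213; twice the area = |3371| = 3371; area = 3371/2; boundary points = 1 + 2 + 1 + 3 + 1 + 3 = 11; strictly interior points = area - boundary/2 + 1 = 1681; answer 1681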